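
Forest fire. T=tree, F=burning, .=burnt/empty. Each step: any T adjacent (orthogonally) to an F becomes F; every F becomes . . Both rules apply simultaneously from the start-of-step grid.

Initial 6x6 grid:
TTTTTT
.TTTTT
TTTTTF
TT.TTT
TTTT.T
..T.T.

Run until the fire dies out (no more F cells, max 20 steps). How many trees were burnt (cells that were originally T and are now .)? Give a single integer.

Step 1: +3 fires, +1 burnt (F count now 3)
Step 2: +5 fires, +3 burnt (F count now 5)
Step 3: +4 fires, +5 burnt (F count now 4)
Step 4: +4 fires, +4 burnt (F count now 4)
Step 5: +5 fires, +4 burnt (F count now 5)
Step 6: +4 fires, +5 burnt (F count now 4)
Step 7: +2 fires, +4 burnt (F count now 2)
Step 8: +0 fires, +2 burnt (F count now 0)
Fire out after step 8
Initially T: 28, now '.': 35
Total burnt (originally-T cells now '.'): 27

Answer: 27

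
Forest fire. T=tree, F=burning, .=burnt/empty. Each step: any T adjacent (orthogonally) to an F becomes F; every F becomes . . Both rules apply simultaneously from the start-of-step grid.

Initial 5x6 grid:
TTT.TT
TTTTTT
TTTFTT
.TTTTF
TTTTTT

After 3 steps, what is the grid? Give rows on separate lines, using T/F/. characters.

Step 1: 7 trees catch fire, 2 burn out
  TTT.TT
  TTTFTT
  TTF.FF
  .TTFF.
  TTTTTF
Step 2: 7 trees catch fire, 7 burn out
  TTT.TT
  TTF.FF
  TF....
  .TF...
  TTTFF.
Step 3: 7 trees catch fire, 7 burn out
  TTF.FF
  TF....
  F.....
  .F....
  TTF...

TTF.FF
TF....
F.....
.F....
TTF...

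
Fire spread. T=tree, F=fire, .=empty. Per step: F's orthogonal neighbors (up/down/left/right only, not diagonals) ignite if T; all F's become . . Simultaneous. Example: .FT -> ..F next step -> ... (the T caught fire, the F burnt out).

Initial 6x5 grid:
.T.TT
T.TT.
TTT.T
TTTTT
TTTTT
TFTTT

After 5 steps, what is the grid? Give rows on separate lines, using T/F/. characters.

Step 1: 3 trees catch fire, 1 burn out
  .T.TT
  T.TT.
  TTT.T
  TTTTT
  TFTTT
  F.FTT
Step 2: 4 trees catch fire, 3 burn out
  .T.TT
  T.TT.
  TTT.T
  TFTTT
  F.FTT
  ...FT
Step 3: 5 trees catch fire, 4 burn out
  .T.TT
  T.TT.
  TFT.T
  F.FTT
  ...FT
  ....F
Step 4: 4 trees catch fire, 5 burn out
  .T.TT
  T.TT.
  F.F.T
  ...FT
  ....F
  .....
Step 5: 3 trees catch fire, 4 burn out
  .T.TT
  F.FT.
  ....T
  ....F
  .....
  .....

.T.TT
F.FT.
....T
....F
.....
.....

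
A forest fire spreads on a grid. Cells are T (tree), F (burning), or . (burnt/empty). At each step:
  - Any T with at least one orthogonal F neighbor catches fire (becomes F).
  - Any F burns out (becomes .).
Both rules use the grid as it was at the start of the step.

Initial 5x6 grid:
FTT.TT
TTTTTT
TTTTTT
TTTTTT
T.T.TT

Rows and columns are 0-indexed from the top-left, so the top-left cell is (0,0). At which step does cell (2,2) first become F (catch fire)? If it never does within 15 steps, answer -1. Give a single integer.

Step 1: cell (2,2)='T' (+2 fires, +1 burnt)
Step 2: cell (2,2)='T' (+3 fires, +2 burnt)
Step 3: cell (2,2)='T' (+3 fires, +3 burnt)
Step 4: cell (2,2)='F' (+4 fires, +3 burnt)
  -> target ignites at step 4
Step 5: cell (2,2)='.' (+3 fires, +4 burnt)
Step 6: cell (2,2)='.' (+5 fires, +3 burnt)
Step 7: cell (2,2)='.' (+3 fires, +5 burnt)
Step 8: cell (2,2)='.' (+2 fires, +3 burnt)
Step 9: cell (2,2)='.' (+1 fires, +2 burnt)
Step 10: cell (2,2)='.' (+0 fires, +1 burnt)
  fire out at step 10

4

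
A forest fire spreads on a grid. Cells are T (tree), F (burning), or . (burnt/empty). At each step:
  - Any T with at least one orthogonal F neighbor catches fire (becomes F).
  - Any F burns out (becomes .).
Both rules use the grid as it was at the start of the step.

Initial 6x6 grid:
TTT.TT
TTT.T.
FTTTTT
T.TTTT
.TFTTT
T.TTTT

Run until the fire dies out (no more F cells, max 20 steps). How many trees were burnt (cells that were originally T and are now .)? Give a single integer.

Step 1: +7 fires, +2 burnt (F count now 7)
Step 2: +6 fires, +7 burnt (F count now 6)
Step 3: +6 fires, +6 burnt (F count now 6)
Step 4: +4 fires, +6 burnt (F count now 4)
Step 5: +2 fires, +4 burnt (F count now 2)
Step 6: +1 fires, +2 burnt (F count now 1)
Step 7: +1 fires, +1 burnt (F count now 1)
Step 8: +0 fires, +1 burnt (F count now 0)
Fire out after step 8
Initially T: 28, now '.': 35
Total burnt (originally-T cells now '.'): 27

Answer: 27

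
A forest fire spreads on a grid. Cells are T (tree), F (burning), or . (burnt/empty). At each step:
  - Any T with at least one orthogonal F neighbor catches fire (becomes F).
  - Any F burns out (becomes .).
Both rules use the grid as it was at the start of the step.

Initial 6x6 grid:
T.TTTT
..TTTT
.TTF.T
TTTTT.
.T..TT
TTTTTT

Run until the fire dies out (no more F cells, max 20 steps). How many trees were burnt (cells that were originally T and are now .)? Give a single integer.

Answer: 25

Derivation:
Step 1: +3 fires, +1 burnt (F count now 3)
Step 2: +6 fires, +3 burnt (F count now 6)
Step 3: +5 fires, +6 burnt (F count now 5)
Step 4: +6 fires, +5 burnt (F count now 6)
Step 5: +3 fires, +6 burnt (F count now 3)
Step 6: +2 fires, +3 burnt (F count now 2)
Step 7: +0 fires, +2 burnt (F count now 0)
Fire out after step 7
Initially T: 26, now '.': 35
Total burnt (originally-T cells now '.'): 25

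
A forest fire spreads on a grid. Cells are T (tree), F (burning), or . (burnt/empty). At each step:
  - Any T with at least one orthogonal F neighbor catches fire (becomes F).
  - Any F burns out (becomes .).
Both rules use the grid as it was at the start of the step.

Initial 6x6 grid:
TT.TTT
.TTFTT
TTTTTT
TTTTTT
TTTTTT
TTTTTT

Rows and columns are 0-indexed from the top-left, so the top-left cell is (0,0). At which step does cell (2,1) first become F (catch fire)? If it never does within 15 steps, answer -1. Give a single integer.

Step 1: cell (2,1)='T' (+4 fires, +1 burnt)
Step 2: cell (2,1)='T' (+6 fires, +4 burnt)
Step 3: cell (2,1)='F' (+7 fires, +6 burnt)
  -> target ignites at step 3
Step 4: cell (2,1)='.' (+7 fires, +7 burnt)
Step 5: cell (2,1)='.' (+5 fires, +7 burnt)
Step 6: cell (2,1)='.' (+3 fires, +5 burnt)
Step 7: cell (2,1)='.' (+1 fires, +3 burnt)
Step 8: cell (2,1)='.' (+0 fires, +1 burnt)
  fire out at step 8

3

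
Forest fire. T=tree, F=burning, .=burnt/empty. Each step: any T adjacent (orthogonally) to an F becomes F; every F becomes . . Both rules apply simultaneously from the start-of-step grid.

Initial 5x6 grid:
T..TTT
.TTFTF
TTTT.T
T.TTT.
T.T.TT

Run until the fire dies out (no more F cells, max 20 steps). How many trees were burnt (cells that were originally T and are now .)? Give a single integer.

Answer: 19

Derivation:
Step 1: +6 fires, +2 burnt (F count now 6)
Step 2: +4 fires, +6 burnt (F count now 4)
Step 3: +3 fires, +4 burnt (F count now 3)
Step 4: +3 fires, +3 burnt (F count now 3)
Step 5: +2 fires, +3 burnt (F count now 2)
Step 6: +1 fires, +2 burnt (F count now 1)
Step 7: +0 fires, +1 burnt (F count now 0)
Fire out after step 7
Initially T: 20, now '.': 29
Total burnt (originally-T cells now '.'): 19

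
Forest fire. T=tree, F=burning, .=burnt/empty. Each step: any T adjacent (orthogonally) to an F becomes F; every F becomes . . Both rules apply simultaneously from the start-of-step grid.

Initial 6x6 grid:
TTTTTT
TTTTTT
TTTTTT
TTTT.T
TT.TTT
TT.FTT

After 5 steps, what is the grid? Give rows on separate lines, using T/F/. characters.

Step 1: 2 trees catch fire, 1 burn out
  TTTTTT
  TTTTTT
  TTTTTT
  TTTT.T
  TT.FTT
  TT..FT
Step 2: 3 trees catch fire, 2 burn out
  TTTTTT
  TTTTTT
  TTTTTT
  TTTF.T
  TT..FT
  TT...F
Step 3: 3 trees catch fire, 3 burn out
  TTTTTT
  TTTTTT
  TTTFTT
  TTF..T
  TT...F
  TT....
Step 4: 5 trees catch fire, 3 burn out
  TTTTTT
  TTTFTT
  TTF.FT
  TF...F
  TT....
  TT....
Step 5: 7 trees catch fire, 5 burn out
  TTTFTT
  TTF.FT
  TF...F
  F.....
  TF....
  TT....

TTTFTT
TTF.FT
TF...F
F.....
TF....
TT....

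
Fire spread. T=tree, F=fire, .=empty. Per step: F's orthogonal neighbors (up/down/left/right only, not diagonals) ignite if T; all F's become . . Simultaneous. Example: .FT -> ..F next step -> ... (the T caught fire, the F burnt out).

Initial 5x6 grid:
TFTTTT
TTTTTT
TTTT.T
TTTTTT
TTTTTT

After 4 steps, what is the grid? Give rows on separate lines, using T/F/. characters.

Step 1: 3 trees catch fire, 1 burn out
  F.FTTT
  TFTTTT
  TTTT.T
  TTTTTT
  TTTTTT
Step 2: 4 trees catch fire, 3 burn out
  ...FTT
  F.FTTT
  TFTT.T
  TTTTTT
  TTTTTT
Step 3: 5 trees catch fire, 4 burn out
  ....FT
  ...FTT
  F.FT.T
  TFTTTT
  TTTTTT
Step 4: 6 trees catch fire, 5 burn out
  .....F
  ....FT
  ...F.T
  F.FTTT
  TFTTTT

.....F
....FT
...F.T
F.FTTT
TFTTTT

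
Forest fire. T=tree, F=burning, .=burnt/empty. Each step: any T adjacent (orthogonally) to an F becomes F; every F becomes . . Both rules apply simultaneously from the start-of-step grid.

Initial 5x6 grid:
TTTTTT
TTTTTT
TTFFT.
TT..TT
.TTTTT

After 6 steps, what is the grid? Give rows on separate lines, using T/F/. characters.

Step 1: 4 trees catch fire, 2 burn out
  TTTTTT
  TTFFTT
  TF..F.
  TT..TT
  .TTTTT
Step 2: 7 trees catch fire, 4 burn out
  TTFFTT
  TF..FT
  F.....
  TF..FT
  .TTTTT
Step 3: 8 trees catch fire, 7 burn out
  TF..FT
  F....F
  ......
  F....F
  .FTTFT
Step 4: 5 trees catch fire, 8 burn out
  F....F
  ......
  ......
  ......
  ..FF.F
Step 5: 0 trees catch fire, 5 burn out
  ......
  ......
  ......
  ......
  ......
Step 6: 0 trees catch fire, 0 burn out
  ......
  ......
  ......
  ......
  ......

......
......
......
......
......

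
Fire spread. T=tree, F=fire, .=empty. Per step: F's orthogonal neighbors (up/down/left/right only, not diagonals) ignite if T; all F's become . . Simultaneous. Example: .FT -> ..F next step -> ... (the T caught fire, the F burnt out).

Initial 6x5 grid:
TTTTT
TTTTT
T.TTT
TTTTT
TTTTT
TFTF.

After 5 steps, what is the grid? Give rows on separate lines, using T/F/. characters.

Step 1: 4 trees catch fire, 2 burn out
  TTTTT
  TTTTT
  T.TTT
  TTTTT
  TFTFT
  F.F..
Step 2: 5 trees catch fire, 4 burn out
  TTTTT
  TTTTT
  T.TTT
  TFTFT
  F.F.F
  .....
Step 3: 4 trees catch fire, 5 burn out
  TTTTT
  TTTTT
  T.TFT
  F.F.F
  .....
  .....
Step 4: 4 trees catch fire, 4 burn out
  TTTTT
  TTTFT
  F.F.F
  .....
  .....
  .....
Step 5: 4 trees catch fire, 4 burn out
  TTTFT
  FTF.F
  .....
  .....
  .....
  .....

TTTFT
FTF.F
.....
.....
.....
.....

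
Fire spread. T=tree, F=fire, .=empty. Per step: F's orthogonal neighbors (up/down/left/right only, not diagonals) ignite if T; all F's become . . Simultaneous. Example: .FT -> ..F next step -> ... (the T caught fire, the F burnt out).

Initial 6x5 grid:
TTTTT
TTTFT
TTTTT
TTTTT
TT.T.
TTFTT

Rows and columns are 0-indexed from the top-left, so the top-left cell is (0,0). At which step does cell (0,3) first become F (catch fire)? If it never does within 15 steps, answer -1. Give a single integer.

Step 1: cell (0,3)='F' (+6 fires, +2 burnt)
  -> target ignites at step 1
Step 2: cell (0,3)='.' (+10 fires, +6 burnt)
Step 3: cell (0,3)='.' (+7 fires, +10 burnt)
Step 4: cell (0,3)='.' (+3 fires, +7 burnt)
Step 5: cell (0,3)='.' (+0 fires, +3 burnt)
  fire out at step 5

1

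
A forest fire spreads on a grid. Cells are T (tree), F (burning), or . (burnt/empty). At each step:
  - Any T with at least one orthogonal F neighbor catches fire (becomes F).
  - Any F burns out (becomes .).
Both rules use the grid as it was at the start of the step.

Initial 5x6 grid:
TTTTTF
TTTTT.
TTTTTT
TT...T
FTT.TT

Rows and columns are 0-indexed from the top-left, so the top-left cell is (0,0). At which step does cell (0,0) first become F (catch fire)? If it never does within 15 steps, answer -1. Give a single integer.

Step 1: cell (0,0)='T' (+3 fires, +2 burnt)
Step 2: cell (0,0)='T' (+5 fires, +3 burnt)
Step 3: cell (0,0)='T' (+5 fires, +5 burnt)
Step 4: cell (0,0)='F' (+7 fires, +5 burnt)
  -> target ignites at step 4
Step 5: cell (0,0)='.' (+1 fires, +7 burnt)
Step 6: cell (0,0)='.' (+1 fires, +1 burnt)
Step 7: cell (0,0)='.' (+1 fires, +1 burnt)
Step 8: cell (0,0)='.' (+0 fires, +1 burnt)
  fire out at step 8

4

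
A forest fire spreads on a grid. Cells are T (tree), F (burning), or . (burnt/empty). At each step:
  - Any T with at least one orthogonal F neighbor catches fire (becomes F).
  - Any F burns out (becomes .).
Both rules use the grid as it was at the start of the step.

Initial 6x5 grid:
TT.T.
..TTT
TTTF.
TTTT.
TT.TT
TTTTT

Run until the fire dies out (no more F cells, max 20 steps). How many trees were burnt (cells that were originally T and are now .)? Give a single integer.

Answer: 20

Derivation:
Step 1: +3 fires, +1 burnt (F count now 3)
Step 2: +6 fires, +3 burnt (F count now 6)
Step 3: +4 fires, +6 burnt (F count now 4)
Step 4: +4 fires, +4 burnt (F count now 4)
Step 5: +2 fires, +4 burnt (F count now 2)
Step 6: +1 fires, +2 burnt (F count now 1)
Step 7: +0 fires, +1 burnt (F count now 0)
Fire out after step 7
Initially T: 22, now '.': 28
Total burnt (originally-T cells now '.'): 20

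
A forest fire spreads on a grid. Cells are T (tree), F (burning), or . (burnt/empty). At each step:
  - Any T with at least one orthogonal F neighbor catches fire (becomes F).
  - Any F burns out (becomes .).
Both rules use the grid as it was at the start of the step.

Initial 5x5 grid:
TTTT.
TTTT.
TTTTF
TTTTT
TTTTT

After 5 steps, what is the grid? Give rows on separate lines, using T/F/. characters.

Step 1: 2 trees catch fire, 1 burn out
  TTTT.
  TTTT.
  TTTF.
  TTTTF
  TTTTT
Step 2: 4 trees catch fire, 2 burn out
  TTTT.
  TTTF.
  TTF..
  TTTF.
  TTTTF
Step 3: 5 trees catch fire, 4 burn out
  TTTF.
  TTF..
  TF...
  TTF..
  TTTF.
Step 4: 5 trees catch fire, 5 burn out
  TTF..
  TF...
  F....
  TF...
  TTF..
Step 5: 4 trees catch fire, 5 burn out
  TF...
  F....
  .....
  F....
  TF...

TF...
F....
.....
F....
TF...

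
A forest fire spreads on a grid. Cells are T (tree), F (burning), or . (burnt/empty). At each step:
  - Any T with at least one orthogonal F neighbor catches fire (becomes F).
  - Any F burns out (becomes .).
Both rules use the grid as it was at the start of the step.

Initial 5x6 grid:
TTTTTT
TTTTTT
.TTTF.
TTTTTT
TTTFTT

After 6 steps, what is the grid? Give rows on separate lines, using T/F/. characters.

Step 1: 6 trees catch fire, 2 burn out
  TTTTTT
  TTTTFT
  .TTF..
  TTTFFT
  TTF.FT
Step 2: 8 trees catch fire, 6 burn out
  TTTTFT
  TTTF.F
  .TF...
  TTF..F
  TF...F
Step 3: 6 trees catch fire, 8 burn out
  TTTF.F
  TTF...
  .F....
  TF....
  F.....
Step 4: 3 trees catch fire, 6 burn out
  TTF...
  TF....
  ......
  F.....
  ......
Step 5: 2 trees catch fire, 3 burn out
  TF....
  F.....
  ......
  ......
  ......
Step 6: 1 trees catch fire, 2 burn out
  F.....
  ......
  ......
  ......
  ......

F.....
......
......
......
......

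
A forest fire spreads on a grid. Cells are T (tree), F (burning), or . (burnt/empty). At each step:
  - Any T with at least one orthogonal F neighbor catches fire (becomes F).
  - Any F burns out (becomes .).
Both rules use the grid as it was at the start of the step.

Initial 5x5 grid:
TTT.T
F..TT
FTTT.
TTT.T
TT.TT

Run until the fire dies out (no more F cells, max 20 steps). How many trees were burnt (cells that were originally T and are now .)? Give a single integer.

Answer: 14

Derivation:
Step 1: +3 fires, +2 burnt (F count now 3)
Step 2: +4 fires, +3 burnt (F count now 4)
Step 3: +4 fires, +4 burnt (F count now 4)
Step 4: +1 fires, +4 burnt (F count now 1)
Step 5: +1 fires, +1 burnt (F count now 1)
Step 6: +1 fires, +1 burnt (F count now 1)
Step 7: +0 fires, +1 burnt (F count now 0)
Fire out after step 7
Initially T: 17, now '.': 22
Total burnt (originally-T cells now '.'): 14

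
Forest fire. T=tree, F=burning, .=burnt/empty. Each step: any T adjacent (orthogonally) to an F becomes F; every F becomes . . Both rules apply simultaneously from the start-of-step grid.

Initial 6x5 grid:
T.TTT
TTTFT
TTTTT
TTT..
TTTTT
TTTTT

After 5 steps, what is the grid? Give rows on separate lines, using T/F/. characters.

Step 1: 4 trees catch fire, 1 burn out
  T.TFT
  TTF.F
  TTTFT
  TTT..
  TTTTT
  TTTTT
Step 2: 5 trees catch fire, 4 burn out
  T.F.F
  TF...
  TTF.F
  TTT..
  TTTTT
  TTTTT
Step 3: 3 trees catch fire, 5 burn out
  T....
  F....
  TF...
  TTF..
  TTTTT
  TTTTT
Step 4: 4 trees catch fire, 3 burn out
  F....
  .....
  F....
  TF...
  TTFTT
  TTTTT
Step 5: 4 trees catch fire, 4 burn out
  .....
  .....
  .....
  F....
  TF.FT
  TTFTT

.....
.....
.....
F....
TF.FT
TTFTT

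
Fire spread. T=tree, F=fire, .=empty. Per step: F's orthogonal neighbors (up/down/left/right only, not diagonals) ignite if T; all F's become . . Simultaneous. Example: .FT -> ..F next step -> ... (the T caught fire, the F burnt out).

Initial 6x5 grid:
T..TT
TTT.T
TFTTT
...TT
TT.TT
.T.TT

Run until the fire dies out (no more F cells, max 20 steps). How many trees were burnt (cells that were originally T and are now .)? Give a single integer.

Answer: 17

Derivation:
Step 1: +3 fires, +1 burnt (F count now 3)
Step 2: +3 fires, +3 burnt (F count now 3)
Step 3: +3 fires, +3 burnt (F count now 3)
Step 4: +3 fires, +3 burnt (F count now 3)
Step 5: +3 fires, +3 burnt (F count now 3)
Step 6: +2 fires, +3 burnt (F count now 2)
Step 7: +0 fires, +2 burnt (F count now 0)
Fire out after step 7
Initially T: 20, now '.': 27
Total burnt (originally-T cells now '.'): 17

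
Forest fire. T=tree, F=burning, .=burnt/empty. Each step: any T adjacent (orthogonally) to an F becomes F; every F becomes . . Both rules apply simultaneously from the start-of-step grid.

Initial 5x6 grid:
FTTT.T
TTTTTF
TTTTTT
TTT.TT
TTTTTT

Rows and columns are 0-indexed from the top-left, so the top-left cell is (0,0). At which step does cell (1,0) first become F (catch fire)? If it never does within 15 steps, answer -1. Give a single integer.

Step 1: cell (1,0)='F' (+5 fires, +2 burnt)
  -> target ignites at step 1
Step 2: cell (1,0)='.' (+6 fires, +5 burnt)
Step 3: cell (1,0)='.' (+7 fires, +6 burnt)
Step 4: cell (1,0)='.' (+4 fires, +7 burnt)
Step 5: cell (1,0)='.' (+3 fires, +4 burnt)
Step 6: cell (1,0)='.' (+1 fires, +3 burnt)
Step 7: cell (1,0)='.' (+0 fires, +1 burnt)
  fire out at step 7

1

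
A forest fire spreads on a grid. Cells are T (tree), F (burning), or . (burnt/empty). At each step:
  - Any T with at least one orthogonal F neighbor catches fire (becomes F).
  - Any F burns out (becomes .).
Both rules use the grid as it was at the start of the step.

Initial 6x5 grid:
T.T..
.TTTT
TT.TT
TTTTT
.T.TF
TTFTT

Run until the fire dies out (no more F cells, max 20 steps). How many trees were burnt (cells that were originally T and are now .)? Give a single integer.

Answer: 20

Derivation:
Step 1: +5 fires, +2 burnt (F count now 5)
Step 2: +4 fires, +5 burnt (F count now 4)
Step 3: +4 fires, +4 burnt (F count now 4)
Step 4: +3 fires, +4 burnt (F count now 3)
Step 5: +3 fires, +3 burnt (F count now 3)
Step 6: +1 fires, +3 burnt (F count now 1)
Step 7: +0 fires, +1 burnt (F count now 0)
Fire out after step 7
Initially T: 21, now '.': 29
Total burnt (originally-T cells now '.'): 20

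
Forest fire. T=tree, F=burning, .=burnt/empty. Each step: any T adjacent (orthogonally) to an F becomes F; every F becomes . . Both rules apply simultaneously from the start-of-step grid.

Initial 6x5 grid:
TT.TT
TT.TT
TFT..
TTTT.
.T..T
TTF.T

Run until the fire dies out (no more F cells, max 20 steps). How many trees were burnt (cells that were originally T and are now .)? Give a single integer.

Step 1: +5 fires, +2 burnt (F count now 5)
Step 2: +6 fires, +5 burnt (F count now 6)
Step 3: +2 fires, +6 burnt (F count now 2)
Step 4: +0 fires, +2 burnt (F count now 0)
Fire out after step 4
Initially T: 19, now '.': 24
Total burnt (originally-T cells now '.'): 13

Answer: 13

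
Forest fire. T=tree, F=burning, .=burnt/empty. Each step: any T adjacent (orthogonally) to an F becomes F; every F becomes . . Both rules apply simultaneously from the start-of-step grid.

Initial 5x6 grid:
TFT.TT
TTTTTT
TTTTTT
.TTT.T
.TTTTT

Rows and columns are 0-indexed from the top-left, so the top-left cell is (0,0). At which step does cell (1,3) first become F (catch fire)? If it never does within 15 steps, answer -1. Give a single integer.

Step 1: cell (1,3)='T' (+3 fires, +1 burnt)
Step 2: cell (1,3)='T' (+3 fires, +3 burnt)
Step 3: cell (1,3)='F' (+4 fires, +3 burnt)
  -> target ignites at step 3
Step 4: cell (1,3)='.' (+4 fires, +4 burnt)
Step 5: cell (1,3)='.' (+5 fires, +4 burnt)
Step 6: cell (1,3)='.' (+3 fires, +5 burnt)
Step 7: cell (1,3)='.' (+2 fires, +3 burnt)
Step 8: cell (1,3)='.' (+1 fires, +2 burnt)
Step 9: cell (1,3)='.' (+0 fires, +1 burnt)
  fire out at step 9

3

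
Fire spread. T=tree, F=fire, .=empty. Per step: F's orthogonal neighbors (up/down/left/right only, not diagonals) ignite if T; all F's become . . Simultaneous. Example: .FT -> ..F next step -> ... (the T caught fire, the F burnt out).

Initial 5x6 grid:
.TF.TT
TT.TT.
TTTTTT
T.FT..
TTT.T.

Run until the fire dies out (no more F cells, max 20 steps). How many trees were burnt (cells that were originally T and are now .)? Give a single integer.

Step 1: +4 fires, +2 burnt (F count now 4)
Step 2: +4 fires, +4 burnt (F count now 4)
Step 3: +5 fires, +4 burnt (F count now 5)
Step 4: +3 fires, +5 burnt (F count now 3)
Step 5: +1 fires, +3 burnt (F count now 1)
Step 6: +1 fires, +1 burnt (F count now 1)
Step 7: +0 fires, +1 burnt (F count now 0)
Fire out after step 7
Initially T: 19, now '.': 29
Total burnt (originally-T cells now '.'): 18

Answer: 18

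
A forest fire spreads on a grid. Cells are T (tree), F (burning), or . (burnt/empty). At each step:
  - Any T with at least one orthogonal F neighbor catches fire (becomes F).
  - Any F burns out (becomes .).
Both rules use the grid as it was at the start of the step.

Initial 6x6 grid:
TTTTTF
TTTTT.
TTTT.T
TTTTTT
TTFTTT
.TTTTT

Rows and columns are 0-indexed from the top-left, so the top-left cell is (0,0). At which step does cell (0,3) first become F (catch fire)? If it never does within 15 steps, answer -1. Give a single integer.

Step 1: cell (0,3)='T' (+5 fires, +2 burnt)
Step 2: cell (0,3)='F' (+9 fires, +5 burnt)
  -> target ignites at step 2
Step 3: cell (0,3)='.' (+9 fires, +9 burnt)
Step 4: cell (0,3)='.' (+5 fires, +9 burnt)
Step 5: cell (0,3)='.' (+3 fires, +5 burnt)
Step 6: cell (0,3)='.' (+0 fires, +3 burnt)
  fire out at step 6

2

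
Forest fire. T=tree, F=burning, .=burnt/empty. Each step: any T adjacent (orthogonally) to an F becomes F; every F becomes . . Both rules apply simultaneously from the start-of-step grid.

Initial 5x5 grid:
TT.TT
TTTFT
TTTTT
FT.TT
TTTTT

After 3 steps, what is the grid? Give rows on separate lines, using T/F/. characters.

Step 1: 7 trees catch fire, 2 burn out
  TT.FT
  TTF.F
  FTTFT
  .F.TT
  FTTTT
Step 2: 8 trees catch fire, 7 burn out
  TT..F
  FF...
  .FF.F
  ...FT
  .FTTT
Step 3: 5 trees catch fire, 8 burn out
  FF...
  .....
  .....
  ....F
  ..FFT

FF...
.....
.....
....F
..FFT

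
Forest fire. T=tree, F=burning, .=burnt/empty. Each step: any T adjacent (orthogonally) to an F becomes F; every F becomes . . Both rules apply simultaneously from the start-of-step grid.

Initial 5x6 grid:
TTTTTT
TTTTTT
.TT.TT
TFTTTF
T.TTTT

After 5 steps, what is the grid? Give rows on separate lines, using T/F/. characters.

Step 1: 6 trees catch fire, 2 burn out
  TTTTTT
  TTTTTT
  .FT.TF
  F.FTF.
  T.TTTF
Step 2: 8 trees catch fire, 6 burn out
  TTTTTT
  TFTTTF
  ..F.F.
  ...F..
  F.FTF.
Step 3: 6 trees catch fire, 8 burn out
  TFTTTF
  F.FTF.
  ......
  ......
  ...F..
Step 4: 4 trees catch fire, 6 burn out
  F.FTF.
  ...F..
  ......
  ......
  ......
Step 5: 1 trees catch fire, 4 burn out
  ...F..
  ......
  ......
  ......
  ......

...F..
......
......
......
......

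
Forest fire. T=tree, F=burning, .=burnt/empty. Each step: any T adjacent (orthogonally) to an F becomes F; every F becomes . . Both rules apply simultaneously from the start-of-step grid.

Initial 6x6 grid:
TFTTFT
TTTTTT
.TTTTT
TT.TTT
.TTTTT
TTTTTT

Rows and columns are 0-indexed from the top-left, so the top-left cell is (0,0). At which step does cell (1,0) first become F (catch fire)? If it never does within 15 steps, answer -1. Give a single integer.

Step 1: cell (1,0)='T' (+6 fires, +2 burnt)
Step 2: cell (1,0)='F' (+6 fires, +6 burnt)
  -> target ignites at step 2
Step 3: cell (1,0)='.' (+5 fires, +6 burnt)
Step 4: cell (1,0)='.' (+5 fires, +5 burnt)
Step 5: cell (1,0)='.' (+5 fires, +5 burnt)
Step 6: cell (1,0)='.' (+4 fires, +5 burnt)
Step 7: cell (1,0)='.' (+0 fires, +4 burnt)
  fire out at step 7

2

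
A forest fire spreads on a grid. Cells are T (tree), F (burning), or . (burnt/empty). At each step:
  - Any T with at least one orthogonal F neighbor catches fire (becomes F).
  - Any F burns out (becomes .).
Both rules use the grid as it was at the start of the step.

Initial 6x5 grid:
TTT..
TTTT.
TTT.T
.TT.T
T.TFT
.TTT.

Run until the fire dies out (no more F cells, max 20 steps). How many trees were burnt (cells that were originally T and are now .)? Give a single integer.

Answer: 19

Derivation:
Step 1: +3 fires, +1 burnt (F count now 3)
Step 2: +3 fires, +3 burnt (F count now 3)
Step 3: +4 fires, +3 burnt (F count now 4)
Step 4: +2 fires, +4 burnt (F count now 2)
Step 5: +4 fires, +2 burnt (F count now 4)
Step 6: +2 fires, +4 burnt (F count now 2)
Step 7: +1 fires, +2 burnt (F count now 1)
Step 8: +0 fires, +1 burnt (F count now 0)
Fire out after step 8
Initially T: 20, now '.': 29
Total burnt (originally-T cells now '.'): 19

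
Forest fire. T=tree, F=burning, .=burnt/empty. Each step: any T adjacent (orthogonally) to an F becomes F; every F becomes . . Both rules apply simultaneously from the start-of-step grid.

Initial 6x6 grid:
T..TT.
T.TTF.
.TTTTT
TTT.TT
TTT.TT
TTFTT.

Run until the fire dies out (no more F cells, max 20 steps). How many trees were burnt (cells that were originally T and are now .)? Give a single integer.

Step 1: +6 fires, +2 burnt (F count now 6)
Step 2: +9 fires, +6 burnt (F count now 9)
Step 3: +5 fires, +9 burnt (F count now 5)
Step 4: +3 fires, +5 burnt (F count now 3)
Step 5: +0 fires, +3 burnt (F count now 0)
Fire out after step 5
Initially T: 25, now '.': 34
Total burnt (originally-T cells now '.'): 23

Answer: 23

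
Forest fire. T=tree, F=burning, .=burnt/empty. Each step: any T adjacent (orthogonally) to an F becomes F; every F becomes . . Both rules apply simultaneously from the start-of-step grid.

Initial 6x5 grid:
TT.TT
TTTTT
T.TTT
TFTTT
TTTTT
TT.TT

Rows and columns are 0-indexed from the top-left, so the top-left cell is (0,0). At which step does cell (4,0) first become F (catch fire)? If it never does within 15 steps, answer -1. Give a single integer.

Step 1: cell (4,0)='T' (+3 fires, +1 burnt)
Step 2: cell (4,0)='F' (+6 fires, +3 burnt)
  -> target ignites at step 2
Step 3: cell (4,0)='.' (+6 fires, +6 burnt)
Step 4: cell (4,0)='.' (+6 fires, +6 burnt)
Step 5: cell (4,0)='.' (+4 fires, +6 burnt)
Step 6: cell (4,0)='.' (+1 fires, +4 burnt)
Step 7: cell (4,0)='.' (+0 fires, +1 burnt)
  fire out at step 7

2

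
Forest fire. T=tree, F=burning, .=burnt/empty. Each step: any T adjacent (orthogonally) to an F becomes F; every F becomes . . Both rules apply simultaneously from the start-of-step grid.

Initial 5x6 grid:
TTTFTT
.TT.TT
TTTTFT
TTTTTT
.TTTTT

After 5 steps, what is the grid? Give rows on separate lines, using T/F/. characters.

Step 1: 6 trees catch fire, 2 burn out
  TTF.FT
  .TT.FT
  TTTF.F
  TTTTFT
  .TTTTT
Step 2: 8 trees catch fire, 6 burn out
  TF...F
  .TF..F
  TTF...
  TTTF.F
  .TTTFT
Step 3: 6 trees catch fire, 8 burn out
  F.....
  .F....
  TF....
  TTF...
  .TTF.F
Step 4: 3 trees catch fire, 6 burn out
  ......
  ......
  F.....
  TF....
  .TF...
Step 5: 2 trees catch fire, 3 burn out
  ......
  ......
  ......
  F.....
  .F....

......
......
......
F.....
.F....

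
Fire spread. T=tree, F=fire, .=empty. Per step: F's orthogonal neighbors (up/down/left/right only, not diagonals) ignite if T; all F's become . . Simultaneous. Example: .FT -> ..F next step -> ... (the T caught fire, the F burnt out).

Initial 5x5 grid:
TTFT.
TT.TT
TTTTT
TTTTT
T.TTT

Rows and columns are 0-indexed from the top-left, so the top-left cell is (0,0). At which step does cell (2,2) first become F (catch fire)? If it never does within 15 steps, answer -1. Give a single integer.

Step 1: cell (2,2)='T' (+2 fires, +1 burnt)
Step 2: cell (2,2)='T' (+3 fires, +2 burnt)
Step 3: cell (2,2)='T' (+4 fires, +3 burnt)
Step 4: cell (2,2)='F' (+5 fires, +4 burnt)
  -> target ignites at step 4
Step 5: cell (2,2)='.' (+4 fires, +5 burnt)
Step 6: cell (2,2)='.' (+3 fires, +4 burnt)
Step 7: cell (2,2)='.' (+0 fires, +3 burnt)
  fire out at step 7

4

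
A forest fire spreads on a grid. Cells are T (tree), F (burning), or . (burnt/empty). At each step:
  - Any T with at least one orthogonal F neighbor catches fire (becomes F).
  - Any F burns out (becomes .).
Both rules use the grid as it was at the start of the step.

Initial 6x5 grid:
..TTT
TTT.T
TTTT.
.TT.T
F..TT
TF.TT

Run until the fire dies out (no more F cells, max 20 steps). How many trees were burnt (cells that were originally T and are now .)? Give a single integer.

Answer: 1

Derivation:
Step 1: +1 fires, +2 burnt (F count now 1)
Step 2: +0 fires, +1 burnt (F count now 0)
Fire out after step 2
Initially T: 19, now '.': 12
Total burnt (originally-T cells now '.'): 1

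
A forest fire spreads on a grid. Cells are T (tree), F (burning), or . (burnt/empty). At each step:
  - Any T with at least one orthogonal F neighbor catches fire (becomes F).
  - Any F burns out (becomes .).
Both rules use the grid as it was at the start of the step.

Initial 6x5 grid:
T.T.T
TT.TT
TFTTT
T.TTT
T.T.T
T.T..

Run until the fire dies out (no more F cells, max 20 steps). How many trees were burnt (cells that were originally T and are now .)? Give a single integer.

Step 1: +3 fires, +1 burnt (F count now 3)
Step 2: +4 fires, +3 burnt (F count now 4)
Step 3: +6 fires, +4 burnt (F count now 6)
Step 4: +4 fires, +6 burnt (F count now 4)
Step 5: +2 fires, +4 burnt (F count now 2)
Step 6: +0 fires, +2 burnt (F count now 0)
Fire out after step 6
Initially T: 20, now '.': 29
Total burnt (originally-T cells now '.'): 19

Answer: 19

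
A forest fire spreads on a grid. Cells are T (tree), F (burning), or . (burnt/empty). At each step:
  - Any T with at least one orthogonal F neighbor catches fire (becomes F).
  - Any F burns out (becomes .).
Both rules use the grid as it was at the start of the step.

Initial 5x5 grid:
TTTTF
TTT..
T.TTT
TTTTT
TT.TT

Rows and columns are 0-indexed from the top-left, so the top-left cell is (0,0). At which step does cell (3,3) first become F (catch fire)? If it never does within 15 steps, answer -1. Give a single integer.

Step 1: cell (3,3)='T' (+1 fires, +1 burnt)
Step 2: cell (3,3)='T' (+1 fires, +1 burnt)
Step 3: cell (3,3)='T' (+2 fires, +1 burnt)
Step 4: cell (3,3)='T' (+3 fires, +2 burnt)
Step 5: cell (3,3)='T' (+3 fires, +3 burnt)
Step 6: cell (3,3)='F' (+4 fires, +3 burnt)
  -> target ignites at step 6
Step 7: cell (3,3)='.' (+4 fires, +4 burnt)
Step 8: cell (3,3)='.' (+2 fires, +4 burnt)
Step 9: cell (3,3)='.' (+0 fires, +2 burnt)
  fire out at step 9

6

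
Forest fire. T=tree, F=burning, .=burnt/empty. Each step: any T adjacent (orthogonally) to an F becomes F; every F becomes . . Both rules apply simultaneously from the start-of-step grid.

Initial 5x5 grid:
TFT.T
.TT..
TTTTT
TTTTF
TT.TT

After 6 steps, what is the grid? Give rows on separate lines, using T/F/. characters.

Step 1: 6 trees catch fire, 2 burn out
  F.F.T
  .FT..
  TTTTF
  TTTF.
  TT.TF
Step 2: 5 trees catch fire, 6 burn out
  ....T
  ..F..
  TFTF.
  TTF..
  TT.F.
Step 3: 3 trees catch fire, 5 burn out
  ....T
  .....
  F.F..
  TF...
  TT...
Step 4: 2 trees catch fire, 3 burn out
  ....T
  .....
  .....
  F....
  TF...
Step 5: 1 trees catch fire, 2 burn out
  ....T
  .....
  .....
  .....
  F....
Step 6: 0 trees catch fire, 1 burn out
  ....T
  .....
  .....
  .....
  .....

....T
.....
.....
.....
.....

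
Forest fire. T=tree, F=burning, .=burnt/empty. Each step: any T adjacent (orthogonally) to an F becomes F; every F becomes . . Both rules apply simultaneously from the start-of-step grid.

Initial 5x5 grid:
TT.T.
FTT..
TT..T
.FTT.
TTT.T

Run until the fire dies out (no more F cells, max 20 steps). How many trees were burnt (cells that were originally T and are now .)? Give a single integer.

Answer: 11

Derivation:
Step 1: +6 fires, +2 burnt (F count now 6)
Step 2: +5 fires, +6 burnt (F count now 5)
Step 3: +0 fires, +5 burnt (F count now 0)
Fire out after step 3
Initially T: 14, now '.': 22
Total burnt (originally-T cells now '.'): 11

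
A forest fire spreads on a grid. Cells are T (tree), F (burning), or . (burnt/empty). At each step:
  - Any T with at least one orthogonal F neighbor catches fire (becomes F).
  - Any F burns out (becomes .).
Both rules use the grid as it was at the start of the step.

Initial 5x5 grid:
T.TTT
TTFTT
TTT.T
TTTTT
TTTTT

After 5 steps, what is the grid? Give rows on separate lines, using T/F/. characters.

Step 1: 4 trees catch fire, 1 burn out
  T.FTT
  TF.FT
  TTF.T
  TTTTT
  TTTTT
Step 2: 5 trees catch fire, 4 burn out
  T..FT
  F...F
  TF..T
  TTFTT
  TTTTT
Step 3: 7 trees catch fire, 5 burn out
  F...F
  .....
  F...F
  TF.FT
  TTFTT
Step 4: 4 trees catch fire, 7 burn out
  .....
  .....
  .....
  F...F
  TF.FT
Step 5: 2 trees catch fire, 4 burn out
  .....
  .....
  .....
  .....
  F...F

.....
.....
.....
.....
F...F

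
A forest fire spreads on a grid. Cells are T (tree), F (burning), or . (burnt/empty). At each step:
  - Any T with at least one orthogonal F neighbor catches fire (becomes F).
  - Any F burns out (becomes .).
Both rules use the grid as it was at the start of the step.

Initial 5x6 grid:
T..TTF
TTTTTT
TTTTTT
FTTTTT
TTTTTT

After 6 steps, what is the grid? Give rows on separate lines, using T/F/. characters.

Step 1: 5 trees catch fire, 2 burn out
  T..TF.
  TTTTTF
  FTTTTT
  .FTTTT
  FTTTTT
Step 2: 7 trees catch fire, 5 burn out
  T..F..
  FTTTF.
  .FTTTF
  ..FTTT
  .FTTTT
Step 3: 8 trees catch fire, 7 burn out
  F.....
  .FTF..
  ..FTF.
  ...FTF
  ..FTTT
Step 4: 5 trees catch fire, 8 burn out
  ......
  ..F...
  ...F..
  ....F.
  ...FTF
Step 5: 1 trees catch fire, 5 burn out
  ......
  ......
  ......
  ......
  ....F.
Step 6: 0 trees catch fire, 1 burn out
  ......
  ......
  ......
  ......
  ......

......
......
......
......
......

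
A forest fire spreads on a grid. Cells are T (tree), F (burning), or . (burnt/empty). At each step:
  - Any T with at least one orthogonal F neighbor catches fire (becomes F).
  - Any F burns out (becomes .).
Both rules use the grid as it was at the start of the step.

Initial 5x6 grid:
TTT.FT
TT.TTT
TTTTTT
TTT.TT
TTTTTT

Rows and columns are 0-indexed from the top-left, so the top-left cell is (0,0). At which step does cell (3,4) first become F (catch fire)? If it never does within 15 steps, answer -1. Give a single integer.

Step 1: cell (3,4)='T' (+2 fires, +1 burnt)
Step 2: cell (3,4)='T' (+3 fires, +2 burnt)
Step 3: cell (3,4)='F' (+3 fires, +3 burnt)
  -> target ignites at step 3
Step 4: cell (3,4)='.' (+3 fires, +3 burnt)
Step 5: cell (3,4)='.' (+4 fires, +3 burnt)
Step 6: cell (3,4)='.' (+4 fires, +4 burnt)
Step 7: cell (3,4)='.' (+4 fires, +4 burnt)
Step 8: cell (3,4)='.' (+3 fires, +4 burnt)
Step 9: cell (3,4)='.' (+0 fires, +3 burnt)
  fire out at step 9

3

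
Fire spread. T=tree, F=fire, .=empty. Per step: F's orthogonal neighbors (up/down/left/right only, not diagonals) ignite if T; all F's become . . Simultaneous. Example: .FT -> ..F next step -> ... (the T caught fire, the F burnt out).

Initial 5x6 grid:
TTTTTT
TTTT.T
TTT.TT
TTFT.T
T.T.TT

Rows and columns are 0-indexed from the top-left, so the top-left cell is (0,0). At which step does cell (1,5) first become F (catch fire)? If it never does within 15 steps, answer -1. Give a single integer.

Step 1: cell (1,5)='T' (+4 fires, +1 burnt)
Step 2: cell (1,5)='T' (+3 fires, +4 burnt)
Step 3: cell (1,5)='T' (+5 fires, +3 burnt)
Step 4: cell (1,5)='T' (+3 fires, +5 burnt)
Step 5: cell (1,5)='T' (+2 fires, +3 burnt)
Step 6: cell (1,5)='T' (+1 fires, +2 burnt)
Step 7: cell (1,5)='F' (+1 fires, +1 burnt)
  -> target ignites at step 7
Step 8: cell (1,5)='.' (+1 fires, +1 burnt)
Step 9: cell (1,5)='.' (+2 fires, +1 burnt)
Step 10: cell (1,5)='.' (+1 fires, +2 burnt)
Step 11: cell (1,5)='.' (+1 fires, +1 burnt)
Step 12: cell (1,5)='.' (+0 fires, +1 burnt)
  fire out at step 12

7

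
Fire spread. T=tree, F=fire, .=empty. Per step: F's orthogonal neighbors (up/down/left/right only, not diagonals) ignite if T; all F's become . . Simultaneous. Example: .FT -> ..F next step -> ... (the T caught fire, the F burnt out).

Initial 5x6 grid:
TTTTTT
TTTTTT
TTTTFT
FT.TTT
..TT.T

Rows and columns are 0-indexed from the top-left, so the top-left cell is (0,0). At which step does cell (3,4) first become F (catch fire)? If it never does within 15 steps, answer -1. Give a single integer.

Step 1: cell (3,4)='F' (+6 fires, +2 burnt)
  -> target ignites at step 1
Step 2: cell (3,4)='.' (+8 fires, +6 burnt)
Step 3: cell (3,4)='.' (+7 fires, +8 burnt)
Step 4: cell (3,4)='.' (+3 fires, +7 burnt)
Step 5: cell (3,4)='.' (+0 fires, +3 burnt)
  fire out at step 5

1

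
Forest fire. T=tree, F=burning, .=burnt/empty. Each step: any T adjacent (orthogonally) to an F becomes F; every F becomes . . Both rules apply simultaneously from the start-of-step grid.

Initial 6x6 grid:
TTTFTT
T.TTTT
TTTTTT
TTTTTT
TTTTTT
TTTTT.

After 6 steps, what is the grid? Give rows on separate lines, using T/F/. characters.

Step 1: 3 trees catch fire, 1 burn out
  TTF.FT
  T.TFTT
  TTTTTT
  TTTTTT
  TTTTTT
  TTTTT.
Step 2: 5 trees catch fire, 3 burn out
  TF...F
  T.F.FT
  TTTFTT
  TTTTTT
  TTTTTT
  TTTTT.
Step 3: 5 trees catch fire, 5 burn out
  F.....
  T....F
  TTF.FT
  TTTFTT
  TTTTTT
  TTTTT.
Step 4: 6 trees catch fire, 5 burn out
  ......
  F.....
  TF...F
  TTF.FT
  TTTFTT
  TTTTT.
Step 5: 6 trees catch fire, 6 burn out
  ......
  ......
  F.....
  TF...F
  TTF.FT
  TTTFT.
Step 6: 5 trees catch fire, 6 burn out
  ......
  ......
  ......
  F.....
  TF...F
  TTF.F.

......
......
......
F.....
TF...F
TTF.F.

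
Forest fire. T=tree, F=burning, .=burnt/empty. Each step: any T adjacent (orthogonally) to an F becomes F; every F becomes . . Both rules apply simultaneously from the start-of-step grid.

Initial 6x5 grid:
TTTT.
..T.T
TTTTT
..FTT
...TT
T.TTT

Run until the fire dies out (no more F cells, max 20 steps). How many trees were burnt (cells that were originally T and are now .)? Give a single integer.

Step 1: +2 fires, +1 burnt (F count now 2)
Step 2: +5 fires, +2 burnt (F count now 5)
Step 3: +5 fires, +5 burnt (F count now 5)
Step 4: +5 fires, +5 burnt (F count now 5)
Step 5: +1 fires, +5 burnt (F count now 1)
Step 6: +0 fires, +1 burnt (F count now 0)
Fire out after step 6
Initially T: 19, now '.': 29
Total burnt (originally-T cells now '.'): 18

Answer: 18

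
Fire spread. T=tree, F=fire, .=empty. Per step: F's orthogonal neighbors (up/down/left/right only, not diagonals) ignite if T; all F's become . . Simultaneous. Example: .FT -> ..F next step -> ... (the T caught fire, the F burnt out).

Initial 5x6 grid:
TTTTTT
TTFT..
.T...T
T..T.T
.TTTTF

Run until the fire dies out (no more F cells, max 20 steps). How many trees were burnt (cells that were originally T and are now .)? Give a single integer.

Answer: 17

Derivation:
Step 1: +5 fires, +2 burnt (F count now 5)
Step 2: +6 fires, +5 burnt (F count now 6)
Step 3: +4 fires, +6 burnt (F count now 4)
Step 4: +2 fires, +4 burnt (F count now 2)
Step 5: +0 fires, +2 burnt (F count now 0)
Fire out after step 5
Initially T: 18, now '.': 29
Total burnt (originally-T cells now '.'): 17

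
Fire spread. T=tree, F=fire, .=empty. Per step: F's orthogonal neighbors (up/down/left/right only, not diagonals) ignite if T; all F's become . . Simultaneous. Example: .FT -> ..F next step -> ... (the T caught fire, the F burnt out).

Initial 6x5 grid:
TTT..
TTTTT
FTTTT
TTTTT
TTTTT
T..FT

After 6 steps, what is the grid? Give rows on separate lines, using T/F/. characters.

Step 1: 5 trees catch fire, 2 burn out
  TTT..
  FTTTT
  .FTTT
  FTTTT
  TTTFT
  T...F
Step 2: 8 trees catch fire, 5 burn out
  FTT..
  .FTTT
  ..FTT
  .FTFT
  FTF.F
  T....
Step 3: 7 trees catch fire, 8 burn out
  .FT..
  ..FTT
  ...FT
  ..F.F
  .F...
  F....
Step 4: 3 trees catch fire, 7 burn out
  ..F..
  ...FT
  ....F
  .....
  .....
  .....
Step 5: 1 trees catch fire, 3 burn out
  .....
  ....F
  .....
  .....
  .....
  .....
Step 6: 0 trees catch fire, 1 burn out
  .....
  .....
  .....
  .....
  .....
  .....

.....
.....
.....
.....
.....
.....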